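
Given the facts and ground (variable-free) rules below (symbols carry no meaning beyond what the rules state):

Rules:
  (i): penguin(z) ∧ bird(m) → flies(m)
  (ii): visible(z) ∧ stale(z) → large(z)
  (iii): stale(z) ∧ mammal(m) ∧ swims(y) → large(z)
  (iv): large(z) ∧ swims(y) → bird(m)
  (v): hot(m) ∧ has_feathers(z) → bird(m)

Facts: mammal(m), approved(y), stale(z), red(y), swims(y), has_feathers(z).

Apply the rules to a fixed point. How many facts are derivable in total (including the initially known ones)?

Round 1: (iii) [stale(z) ∧ mammal(m) ∧ swims(y) → large(z)]. Adds large(z).
Round 2: (iv) [large(z) ∧ swims(y) → bird(m)]. Adds bird(m).
Closure: {approved(y), bird(m), has_feathers(z), large(z), mammal(m), red(y), stale(z), swims(y)} — 8 facts.

8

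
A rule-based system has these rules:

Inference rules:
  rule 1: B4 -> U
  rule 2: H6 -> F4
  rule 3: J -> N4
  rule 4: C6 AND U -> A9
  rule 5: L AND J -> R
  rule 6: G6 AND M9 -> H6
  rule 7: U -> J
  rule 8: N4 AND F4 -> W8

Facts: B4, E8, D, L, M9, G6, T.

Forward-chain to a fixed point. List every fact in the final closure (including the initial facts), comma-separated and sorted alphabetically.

Round 1 — rule 1, rule 6, derive U, H6.
Round 2 — rule 2, rule 7, derive F4, J.
Round 3 — rule 3, rule 5, derive N4, R.
Round 4 — rule 8, derive W8.

B4, D, E8, F4, G6, H6, J, L, M9, N4, R, T, U, W8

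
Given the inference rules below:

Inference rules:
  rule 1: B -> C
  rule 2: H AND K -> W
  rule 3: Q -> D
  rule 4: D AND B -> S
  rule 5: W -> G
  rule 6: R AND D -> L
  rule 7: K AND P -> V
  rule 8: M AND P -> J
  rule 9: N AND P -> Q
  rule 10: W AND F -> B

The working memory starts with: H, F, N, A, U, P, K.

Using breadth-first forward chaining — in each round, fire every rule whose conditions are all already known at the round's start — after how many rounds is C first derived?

3

Round 1 — rule 2, rule 7, rule 9, derive W, V, Q.
Round 2 — rule 3, rule 5, rule 10, derive D, G, B.
Round 3 — rule 1, rule 4, derive C, S.
C first appears in round 3.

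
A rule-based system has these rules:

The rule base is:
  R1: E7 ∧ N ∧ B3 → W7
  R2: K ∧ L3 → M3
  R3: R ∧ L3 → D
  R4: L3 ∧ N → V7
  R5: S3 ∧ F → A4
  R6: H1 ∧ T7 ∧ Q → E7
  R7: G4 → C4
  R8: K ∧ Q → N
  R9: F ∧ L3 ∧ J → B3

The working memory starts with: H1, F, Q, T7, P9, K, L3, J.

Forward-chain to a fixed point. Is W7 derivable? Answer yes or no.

yes

Round 1 — R2, R6, R8, R9, derive M3, E7, N, B3.
Round 2 — R1, R4, derive W7, V7.
W7 appears in round 2, so it is derivable.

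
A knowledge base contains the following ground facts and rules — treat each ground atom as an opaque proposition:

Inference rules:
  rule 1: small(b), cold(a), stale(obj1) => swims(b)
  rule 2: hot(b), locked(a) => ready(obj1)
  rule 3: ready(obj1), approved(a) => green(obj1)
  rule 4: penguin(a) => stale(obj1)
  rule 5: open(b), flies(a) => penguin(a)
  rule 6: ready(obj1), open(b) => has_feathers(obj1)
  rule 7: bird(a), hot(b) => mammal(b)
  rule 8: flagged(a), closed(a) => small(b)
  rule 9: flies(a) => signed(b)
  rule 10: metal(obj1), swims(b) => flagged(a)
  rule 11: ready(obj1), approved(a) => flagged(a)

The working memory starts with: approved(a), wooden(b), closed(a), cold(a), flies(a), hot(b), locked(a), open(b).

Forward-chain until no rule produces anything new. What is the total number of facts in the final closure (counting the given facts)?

17

Round 1 — rule 2, rule 5, rule 9, derive ready(obj1), penguin(a), signed(b).
Round 2 — rule 3, rule 4, rule 6, rule 11, derive green(obj1), stale(obj1), has_feathers(obj1), flagged(a).
Round 3 — rule 8, derive small(b).
Round 4 — rule 1, derive swims(b).
Closure: {approved(a), closed(a), cold(a), flagged(a), flies(a), green(obj1), has_feathers(obj1), hot(b), locked(a), open(b), penguin(a), ready(obj1), signed(b), small(b), stale(obj1), swims(b), wooden(b)} — 17 facts.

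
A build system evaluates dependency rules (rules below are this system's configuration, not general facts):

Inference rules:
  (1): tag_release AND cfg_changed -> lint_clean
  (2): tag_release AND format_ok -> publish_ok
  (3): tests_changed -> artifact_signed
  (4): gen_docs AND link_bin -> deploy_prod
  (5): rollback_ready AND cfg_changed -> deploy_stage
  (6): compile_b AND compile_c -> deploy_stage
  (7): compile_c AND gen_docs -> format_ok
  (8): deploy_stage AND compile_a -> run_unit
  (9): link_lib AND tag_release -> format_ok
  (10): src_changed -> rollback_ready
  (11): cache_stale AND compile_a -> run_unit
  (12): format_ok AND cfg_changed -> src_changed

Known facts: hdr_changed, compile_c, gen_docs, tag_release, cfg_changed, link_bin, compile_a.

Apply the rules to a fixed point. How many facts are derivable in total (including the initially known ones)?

Round 1 — (1), (4), (7), derive lint_clean, deploy_prod, format_ok.
Round 2 — (2), (12), derive publish_ok, src_changed.
Round 3 — (10), derive rollback_ready.
Round 4 — (5), derive deploy_stage.
Round 5 — (8), derive run_unit.
Closure: {cfg_changed, compile_a, compile_c, deploy_prod, deploy_stage, format_ok, gen_docs, hdr_changed, link_bin, lint_clean, publish_ok, rollback_ready, run_unit, src_changed, tag_release} — 15 facts.

15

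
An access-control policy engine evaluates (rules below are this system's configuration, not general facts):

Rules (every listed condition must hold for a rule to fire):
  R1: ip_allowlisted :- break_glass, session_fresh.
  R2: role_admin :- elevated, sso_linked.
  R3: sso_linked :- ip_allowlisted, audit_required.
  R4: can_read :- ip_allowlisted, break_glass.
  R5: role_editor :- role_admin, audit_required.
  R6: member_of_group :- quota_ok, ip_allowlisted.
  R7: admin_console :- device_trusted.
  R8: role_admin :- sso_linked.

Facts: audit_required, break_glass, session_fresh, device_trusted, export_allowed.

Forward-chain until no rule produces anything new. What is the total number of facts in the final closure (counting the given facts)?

11

Round 1 — R1, R7, derive ip_allowlisted, admin_console.
Round 2 — R3, R4, derive sso_linked, can_read.
Round 3 — R8, derive role_admin.
Round 4 — R5, derive role_editor.
Closure: {admin_console, audit_required, break_glass, can_read, device_trusted, export_allowed, ip_allowlisted, role_admin, role_editor, session_fresh, sso_linked} — 11 facts.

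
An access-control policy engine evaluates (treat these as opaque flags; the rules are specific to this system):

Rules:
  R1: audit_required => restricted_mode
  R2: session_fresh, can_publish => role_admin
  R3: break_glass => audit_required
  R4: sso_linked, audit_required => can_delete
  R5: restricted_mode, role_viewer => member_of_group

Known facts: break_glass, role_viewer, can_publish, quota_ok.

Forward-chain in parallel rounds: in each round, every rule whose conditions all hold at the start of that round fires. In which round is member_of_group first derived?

3

Round 1 — R3, derive audit_required.
Round 2 — R1, derive restricted_mode.
Round 3 — R5, derive member_of_group.
member_of_group first appears in round 3.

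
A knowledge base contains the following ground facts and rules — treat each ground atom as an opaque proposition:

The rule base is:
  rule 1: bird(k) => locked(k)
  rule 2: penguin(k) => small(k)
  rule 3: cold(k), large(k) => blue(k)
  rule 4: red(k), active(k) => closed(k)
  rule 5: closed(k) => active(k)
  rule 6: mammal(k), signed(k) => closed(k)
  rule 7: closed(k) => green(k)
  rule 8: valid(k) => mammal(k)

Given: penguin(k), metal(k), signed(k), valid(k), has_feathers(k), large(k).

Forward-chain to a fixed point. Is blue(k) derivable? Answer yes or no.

Round 1: rule 2 [penguin(k) => small(k)]; rule 8 [valid(k) => mammal(k)]. New: small(k), mammal(k).
Round 2: rule 6 [mammal(k), signed(k) => closed(k)]. New: closed(k).
Round 3: rule 5 [closed(k) => active(k)]; rule 7 [closed(k) => green(k)]. New: active(k), green(k).
Fixed point reached. blue(k) is concluded only by rule 3; rule 3 needs cold(k) (never derived).

no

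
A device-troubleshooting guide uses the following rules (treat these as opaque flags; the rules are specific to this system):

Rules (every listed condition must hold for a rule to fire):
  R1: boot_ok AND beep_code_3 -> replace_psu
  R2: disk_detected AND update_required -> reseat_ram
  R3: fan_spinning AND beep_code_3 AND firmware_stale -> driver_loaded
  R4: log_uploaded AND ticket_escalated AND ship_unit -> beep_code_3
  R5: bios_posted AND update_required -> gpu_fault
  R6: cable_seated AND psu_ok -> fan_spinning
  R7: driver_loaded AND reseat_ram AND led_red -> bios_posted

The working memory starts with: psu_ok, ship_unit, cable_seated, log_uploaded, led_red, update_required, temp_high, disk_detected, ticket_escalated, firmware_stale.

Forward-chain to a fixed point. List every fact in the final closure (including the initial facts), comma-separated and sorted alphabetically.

beep_code_3, bios_posted, cable_seated, disk_detected, driver_loaded, fan_spinning, firmware_stale, gpu_fault, led_red, log_uploaded, psu_ok, reseat_ram, ship_unit, temp_high, ticket_escalated, update_required

Round 1 — R2, R4, R6, derive reseat_ram, beep_code_3, fan_spinning.
Round 2 — R3, derive driver_loaded.
Round 3 — R7, derive bios_posted.
Round 4 — R5, derive gpu_fault.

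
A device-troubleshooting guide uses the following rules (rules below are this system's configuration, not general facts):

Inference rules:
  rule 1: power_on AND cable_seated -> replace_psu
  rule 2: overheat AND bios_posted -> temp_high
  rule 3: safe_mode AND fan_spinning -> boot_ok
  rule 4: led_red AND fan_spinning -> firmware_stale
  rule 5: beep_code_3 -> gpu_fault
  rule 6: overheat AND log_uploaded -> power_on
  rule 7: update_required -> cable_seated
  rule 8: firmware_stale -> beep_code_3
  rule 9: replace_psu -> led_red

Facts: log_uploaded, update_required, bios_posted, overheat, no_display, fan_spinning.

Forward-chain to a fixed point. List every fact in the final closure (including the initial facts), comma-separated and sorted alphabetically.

beep_code_3, bios_posted, cable_seated, fan_spinning, firmware_stale, gpu_fault, led_red, log_uploaded, no_display, overheat, power_on, replace_psu, temp_high, update_required

Round 1: rule 2 [overheat AND bios_posted -> temp_high]; rule 6 [overheat AND log_uploaded -> power_on]; rule 7 [update_required -> cable_seated]. Adds temp_high, power_on, cable_seated.
Round 2: rule 1 [power_on AND cable_seated -> replace_psu]. Adds replace_psu.
Round 3: rule 9 [replace_psu -> led_red]. Adds led_red.
Round 4: rule 4 [led_red AND fan_spinning -> firmware_stale]. Adds firmware_stale.
Round 5: rule 8 [firmware_stale -> beep_code_3]. Adds beep_code_3.
Round 6: rule 5 [beep_code_3 -> gpu_fault]. Adds gpu_fault.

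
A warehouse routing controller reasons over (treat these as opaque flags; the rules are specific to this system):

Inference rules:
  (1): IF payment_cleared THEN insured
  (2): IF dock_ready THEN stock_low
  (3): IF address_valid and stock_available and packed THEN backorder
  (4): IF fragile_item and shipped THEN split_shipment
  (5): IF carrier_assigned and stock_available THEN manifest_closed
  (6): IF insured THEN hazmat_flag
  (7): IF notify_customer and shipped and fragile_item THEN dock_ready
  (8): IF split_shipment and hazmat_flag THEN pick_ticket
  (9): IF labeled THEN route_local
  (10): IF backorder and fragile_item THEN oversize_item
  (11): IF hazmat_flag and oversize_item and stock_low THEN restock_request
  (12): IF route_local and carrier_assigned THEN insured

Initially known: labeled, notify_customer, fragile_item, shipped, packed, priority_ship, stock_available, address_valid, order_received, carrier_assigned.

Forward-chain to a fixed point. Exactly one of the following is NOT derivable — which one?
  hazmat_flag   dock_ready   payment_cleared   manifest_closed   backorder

Round 1: (3) [IF address_valid and stock_available and packed THEN backorder]; (4) [IF fragile_item and shipped THEN split_shipment]; (5) [IF carrier_assigned and stock_available THEN manifest_closed]; (7) [IF notify_customer and shipped and fragile_item THEN dock_ready]; (9) [IF labeled THEN route_local]. New: backorder, split_shipment, manifest_closed, dock_ready, route_local.
Round 2: (2) [IF dock_ready THEN stock_low]; (10) [IF backorder and fragile_item THEN oversize_item]; (12) [IF route_local and carrier_assigned THEN insured]. New: stock_low, oversize_item, insured.
Round 3: (6) [IF insured THEN hazmat_flag]. New: hazmat_flag.
Round 4: (8) [IF split_shipment and hazmat_flag THEN pick_ticket]; (11) [IF hazmat_flag and oversize_item and stock_low THEN restock_request]. New: pick_ticket, restock_request.
Derived: manifest_closed (round 1), backorder (round 1), dock_ready (round 1), hazmat_flag (round 3). payment_cleared never appears in any round.

payment_cleared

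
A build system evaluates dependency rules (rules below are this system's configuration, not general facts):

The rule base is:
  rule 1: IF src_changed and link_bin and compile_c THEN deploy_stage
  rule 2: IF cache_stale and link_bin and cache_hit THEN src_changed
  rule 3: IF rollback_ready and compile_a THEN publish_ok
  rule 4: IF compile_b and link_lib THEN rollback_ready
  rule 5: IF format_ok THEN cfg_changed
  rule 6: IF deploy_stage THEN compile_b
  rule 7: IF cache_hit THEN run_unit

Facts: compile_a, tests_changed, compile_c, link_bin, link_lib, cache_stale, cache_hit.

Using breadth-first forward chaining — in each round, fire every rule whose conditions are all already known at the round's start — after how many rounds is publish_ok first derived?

5

Round 1 — rule 2, rule 7, derive src_changed, run_unit.
Round 2 — rule 1, derive deploy_stage.
Round 3 — rule 6, derive compile_b.
Round 4 — rule 4, derive rollback_ready.
Round 5 — rule 3, derive publish_ok.
publish_ok first appears in round 5.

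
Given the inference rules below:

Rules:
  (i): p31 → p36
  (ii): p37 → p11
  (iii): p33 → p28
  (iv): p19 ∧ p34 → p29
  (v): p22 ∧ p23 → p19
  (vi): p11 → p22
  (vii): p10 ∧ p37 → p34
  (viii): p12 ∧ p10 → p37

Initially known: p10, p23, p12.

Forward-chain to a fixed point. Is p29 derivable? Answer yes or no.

yes

Round 1: (viii) [p12 ∧ p10 → p37]. New: p37.
Round 2: (ii) [p37 → p11]; (vii) [p10 ∧ p37 → p34]. New: p11, p34.
Round 3: (vi) [p11 → p22]. New: p22.
Round 4: (v) [p22 ∧ p23 → p19]. New: p19.
Round 5: (iv) [p19 ∧ p34 → p29]. New: p29.
p29 appears in round 5, so it is derivable.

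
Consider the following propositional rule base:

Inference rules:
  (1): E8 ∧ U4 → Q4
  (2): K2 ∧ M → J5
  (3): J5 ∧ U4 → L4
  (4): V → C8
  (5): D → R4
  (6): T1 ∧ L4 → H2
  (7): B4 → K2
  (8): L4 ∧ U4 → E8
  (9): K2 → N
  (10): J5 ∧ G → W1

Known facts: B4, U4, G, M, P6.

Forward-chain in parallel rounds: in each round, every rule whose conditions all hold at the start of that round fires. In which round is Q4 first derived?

5

Round 1 fires (7), giving K2.
Round 2 fires (2), (9), giving J5, N.
Round 3 fires (3), (10), giving L4, W1.
Round 4 fires (8), giving E8.
Round 5 fires (1), giving Q4.
Q4 first appears in round 5.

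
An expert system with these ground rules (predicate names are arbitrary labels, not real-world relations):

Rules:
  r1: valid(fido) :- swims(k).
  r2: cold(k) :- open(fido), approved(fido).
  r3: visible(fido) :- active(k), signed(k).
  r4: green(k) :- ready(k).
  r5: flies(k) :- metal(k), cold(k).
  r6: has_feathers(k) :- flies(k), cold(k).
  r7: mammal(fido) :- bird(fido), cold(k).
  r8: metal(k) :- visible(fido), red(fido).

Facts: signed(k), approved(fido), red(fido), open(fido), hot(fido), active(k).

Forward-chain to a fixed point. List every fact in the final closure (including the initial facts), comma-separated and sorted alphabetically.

active(k), approved(fido), cold(k), flies(k), has_feathers(k), hot(fido), metal(k), open(fido), red(fido), signed(k), visible(fido)

Round 1 — r2, r3, derive cold(k), visible(fido).
Round 2 — r8, derive metal(k).
Round 3 — r5, derive flies(k).
Round 4 — r6, derive has_feathers(k).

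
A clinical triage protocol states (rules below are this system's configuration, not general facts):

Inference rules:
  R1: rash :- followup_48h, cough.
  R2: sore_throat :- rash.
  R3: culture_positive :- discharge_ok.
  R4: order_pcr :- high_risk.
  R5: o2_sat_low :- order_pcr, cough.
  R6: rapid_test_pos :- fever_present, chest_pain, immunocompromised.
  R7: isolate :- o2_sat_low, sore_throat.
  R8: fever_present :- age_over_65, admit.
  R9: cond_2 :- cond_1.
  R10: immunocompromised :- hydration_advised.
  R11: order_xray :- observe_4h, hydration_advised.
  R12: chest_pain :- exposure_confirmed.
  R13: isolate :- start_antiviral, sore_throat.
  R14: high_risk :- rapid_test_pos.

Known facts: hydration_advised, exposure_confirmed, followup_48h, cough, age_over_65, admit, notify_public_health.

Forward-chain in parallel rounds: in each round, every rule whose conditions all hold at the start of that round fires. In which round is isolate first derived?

Round 1 — R1, R8, R10, R12, derive rash, fever_present, immunocompromised, chest_pain.
Round 2 — R2, R6, derive sore_throat, rapid_test_pos.
Round 3 — R14, derive high_risk.
Round 4 — R4, derive order_pcr.
Round 5 — R5, derive o2_sat_low.
Round 6 — R7, derive isolate.
isolate first appears in round 6.

6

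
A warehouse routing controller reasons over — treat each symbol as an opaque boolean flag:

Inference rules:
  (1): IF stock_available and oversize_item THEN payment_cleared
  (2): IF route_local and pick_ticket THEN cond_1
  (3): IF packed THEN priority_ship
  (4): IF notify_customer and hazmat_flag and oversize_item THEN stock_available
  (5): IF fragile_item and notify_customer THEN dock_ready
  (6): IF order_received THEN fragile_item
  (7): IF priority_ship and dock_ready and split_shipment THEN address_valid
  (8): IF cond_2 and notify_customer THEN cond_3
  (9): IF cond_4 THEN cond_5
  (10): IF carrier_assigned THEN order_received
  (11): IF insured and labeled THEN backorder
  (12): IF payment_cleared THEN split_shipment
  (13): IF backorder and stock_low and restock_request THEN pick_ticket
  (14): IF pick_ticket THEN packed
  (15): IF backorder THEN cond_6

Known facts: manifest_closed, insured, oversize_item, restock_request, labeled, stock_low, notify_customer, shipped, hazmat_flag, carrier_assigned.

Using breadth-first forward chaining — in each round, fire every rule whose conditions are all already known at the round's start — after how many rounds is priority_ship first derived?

4

Round 1: (4) [IF notify_customer and hazmat_flag and oversize_item THEN stock_available]; (10) [IF carrier_assigned THEN order_received]; (11) [IF insured and labeled THEN backorder]. New: stock_available, order_received, backorder.
Round 2: (1) [IF stock_available and oversize_item THEN payment_cleared]; (6) [IF order_received THEN fragile_item]; (13) [IF backorder and stock_low and restock_request THEN pick_ticket]; (15) [IF backorder THEN cond_6]. New: payment_cleared, fragile_item, pick_ticket, cond_6.
Round 3: (5) [IF fragile_item and notify_customer THEN dock_ready]; (12) [IF payment_cleared THEN split_shipment]; (14) [IF pick_ticket THEN packed]. New: dock_ready, split_shipment, packed.
Round 4: (3) [IF packed THEN priority_ship]. New: priority_ship.
priority_ship first appears in round 4.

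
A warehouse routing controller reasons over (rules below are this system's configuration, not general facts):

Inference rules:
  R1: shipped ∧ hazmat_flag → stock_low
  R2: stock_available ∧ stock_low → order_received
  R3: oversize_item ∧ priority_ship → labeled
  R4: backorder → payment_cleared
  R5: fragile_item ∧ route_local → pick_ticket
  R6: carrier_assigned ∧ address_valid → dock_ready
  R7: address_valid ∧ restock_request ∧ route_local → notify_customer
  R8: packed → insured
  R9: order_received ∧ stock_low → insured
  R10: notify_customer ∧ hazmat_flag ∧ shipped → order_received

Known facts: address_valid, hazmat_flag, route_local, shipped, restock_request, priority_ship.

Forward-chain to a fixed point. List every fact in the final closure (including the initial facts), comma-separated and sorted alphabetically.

Round 1 fires R1, R7, giving stock_low, notify_customer.
Round 2 fires R10, giving order_received.
Round 3 fires R9, giving insured.

address_valid, hazmat_flag, insured, notify_customer, order_received, priority_ship, restock_request, route_local, shipped, stock_low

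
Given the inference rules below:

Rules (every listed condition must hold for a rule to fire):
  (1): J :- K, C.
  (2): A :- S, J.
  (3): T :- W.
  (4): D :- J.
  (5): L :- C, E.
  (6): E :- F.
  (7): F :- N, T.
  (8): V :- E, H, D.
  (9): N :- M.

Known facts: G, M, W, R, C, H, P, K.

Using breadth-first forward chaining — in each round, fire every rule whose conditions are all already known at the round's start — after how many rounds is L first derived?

4

Round 1 fires (1), (3), (9), giving J, T, N.
Round 2 fires (4), (7), giving D, F.
Round 3 fires (6), giving E.
Round 4 fires (5), (8), giving L, V.
L first appears in round 4.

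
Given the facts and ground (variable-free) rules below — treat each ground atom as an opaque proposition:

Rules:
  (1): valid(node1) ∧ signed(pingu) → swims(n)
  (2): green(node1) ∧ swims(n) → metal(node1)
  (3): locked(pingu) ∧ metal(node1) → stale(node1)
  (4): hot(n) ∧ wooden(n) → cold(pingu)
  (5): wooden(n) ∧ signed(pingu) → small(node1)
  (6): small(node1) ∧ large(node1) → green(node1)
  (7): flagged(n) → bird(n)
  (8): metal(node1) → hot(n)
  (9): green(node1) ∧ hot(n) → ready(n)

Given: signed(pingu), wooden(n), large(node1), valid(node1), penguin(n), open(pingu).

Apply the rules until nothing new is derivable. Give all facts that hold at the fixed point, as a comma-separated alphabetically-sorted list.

cold(pingu), green(node1), hot(n), large(node1), metal(node1), open(pingu), penguin(n), ready(n), signed(pingu), small(node1), swims(n), valid(node1), wooden(n)

Round 1 — (1), (5), derive swims(n), small(node1).
Round 2 — (6), derive green(node1).
Round 3 — (2), derive metal(node1).
Round 4 — (8), derive hot(n).
Round 5 — (4), (9), derive cold(pingu), ready(n).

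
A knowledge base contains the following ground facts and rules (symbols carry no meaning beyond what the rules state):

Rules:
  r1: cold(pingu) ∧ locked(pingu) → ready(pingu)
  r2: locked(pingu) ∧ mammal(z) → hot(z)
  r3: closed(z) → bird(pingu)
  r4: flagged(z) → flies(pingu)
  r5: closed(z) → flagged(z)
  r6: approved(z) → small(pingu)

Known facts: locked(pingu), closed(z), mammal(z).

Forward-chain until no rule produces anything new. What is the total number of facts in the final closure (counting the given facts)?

Round 1 — r2, r3, r5, derive hot(z), bird(pingu), flagged(z).
Round 2 — r4, derive flies(pingu).
Closure: {bird(pingu), closed(z), flagged(z), flies(pingu), hot(z), locked(pingu), mammal(z)} — 7 facts.

7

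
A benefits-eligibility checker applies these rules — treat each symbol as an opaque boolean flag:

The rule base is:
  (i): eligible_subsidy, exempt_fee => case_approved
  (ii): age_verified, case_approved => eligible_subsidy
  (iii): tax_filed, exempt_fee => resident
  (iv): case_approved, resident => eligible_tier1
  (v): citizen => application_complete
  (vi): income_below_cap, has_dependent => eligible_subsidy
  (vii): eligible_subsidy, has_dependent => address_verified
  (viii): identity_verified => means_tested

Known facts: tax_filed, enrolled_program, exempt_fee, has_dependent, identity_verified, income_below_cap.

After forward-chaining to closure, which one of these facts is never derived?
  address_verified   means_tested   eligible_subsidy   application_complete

application_complete

Round 1: (iii) [tax_filed, exempt_fee => resident]; (vi) [income_below_cap, has_dependent => eligible_subsidy]; (viii) [identity_verified => means_tested]. Adds resident, eligible_subsidy, means_tested.
Round 2: (i) [eligible_subsidy, exempt_fee => case_approved]; (vii) [eligible_subsidy, has_dependent => address_verified]. Adds case_approved, address_verified.
Round 3: (iv) [case_approved, resident => eligible_tier1]. Adds eligible_tier1.
Derived: means_tested (round 1), address_verified (round 2), eligible_subsidy (round 1). application_complete never appears in any round.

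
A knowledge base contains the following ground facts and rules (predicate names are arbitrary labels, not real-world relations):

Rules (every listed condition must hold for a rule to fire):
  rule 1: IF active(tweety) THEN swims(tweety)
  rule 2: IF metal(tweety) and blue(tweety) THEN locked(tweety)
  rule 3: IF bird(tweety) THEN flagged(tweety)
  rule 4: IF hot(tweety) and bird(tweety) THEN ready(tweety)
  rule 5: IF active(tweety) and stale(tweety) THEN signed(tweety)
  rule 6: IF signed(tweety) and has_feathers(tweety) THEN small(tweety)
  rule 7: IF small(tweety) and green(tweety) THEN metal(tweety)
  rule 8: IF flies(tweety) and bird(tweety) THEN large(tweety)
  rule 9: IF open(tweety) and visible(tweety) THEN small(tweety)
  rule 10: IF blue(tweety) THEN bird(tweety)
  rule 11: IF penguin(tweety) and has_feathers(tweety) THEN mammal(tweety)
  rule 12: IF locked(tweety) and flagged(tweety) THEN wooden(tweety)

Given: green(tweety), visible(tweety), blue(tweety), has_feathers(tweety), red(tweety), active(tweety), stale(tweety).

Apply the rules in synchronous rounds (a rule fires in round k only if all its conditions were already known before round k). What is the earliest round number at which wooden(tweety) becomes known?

Round 1: rule 1 [IF active(tweety) THEN swims(tweety)]; rule 5 [IF active(tweety) and stale(tweety) THEN signed(tweety)]; rule 10 [IF blue(tweety) THEN bird(tweety)]. New: swims(tweety), signed(tweety), bird(tweety).
Round 2: rule 3 [IF bird(tweety) THEN flagged(tweety)]; rule 6 [IF signed(tweety) and has_feathers(tweety) THEN small(tweety)]. New: flagged(tweety), small(tweety).
Round 3: rule 7 [IF small(tweety) and green(tweety) THEN metal(tweety)]. New: metal(tweety).
Round 4: rule 2 [IF metal(tweety) and blue(tweety) THEN locked(tweety)]. New: locked(tweety).
Round 5: rule 12 [IF locked(tweety) and flagged(tweety) THEN wooden(tweety)]. New: wooden(tweety).
wooden(tweety) first appears in round 5.

5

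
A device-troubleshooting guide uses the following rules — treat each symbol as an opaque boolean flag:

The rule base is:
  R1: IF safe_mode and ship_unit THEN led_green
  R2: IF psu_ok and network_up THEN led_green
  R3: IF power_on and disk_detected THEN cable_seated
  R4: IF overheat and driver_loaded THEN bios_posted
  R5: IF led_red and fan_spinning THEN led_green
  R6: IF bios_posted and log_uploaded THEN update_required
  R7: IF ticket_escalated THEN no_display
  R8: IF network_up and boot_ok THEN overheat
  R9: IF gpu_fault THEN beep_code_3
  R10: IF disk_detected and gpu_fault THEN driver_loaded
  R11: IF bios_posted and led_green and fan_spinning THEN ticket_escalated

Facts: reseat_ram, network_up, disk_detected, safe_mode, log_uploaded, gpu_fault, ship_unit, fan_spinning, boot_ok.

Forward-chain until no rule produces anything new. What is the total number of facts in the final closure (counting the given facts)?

Round 1 fires R1, R8, R9, R10, giving led_green, overheat, beep_code_3, driver_loaded.
Round 2 fires R4, giving bios_posted.
Round 3 fires R6, R11, giving update_required, ticket_escalated.
Round 4 fires R7, giving no_display.
Closure: {beep_code_3, bios_posted, boot_ok, disk_detected, driver_loaded, fan_spinning, gpu_fault, led_green, log_uploaded, network_up, no_display, overheat, reseat_ram, safe_mode, ship_unit, ticket_escalated, update_required} — 17 facts.

17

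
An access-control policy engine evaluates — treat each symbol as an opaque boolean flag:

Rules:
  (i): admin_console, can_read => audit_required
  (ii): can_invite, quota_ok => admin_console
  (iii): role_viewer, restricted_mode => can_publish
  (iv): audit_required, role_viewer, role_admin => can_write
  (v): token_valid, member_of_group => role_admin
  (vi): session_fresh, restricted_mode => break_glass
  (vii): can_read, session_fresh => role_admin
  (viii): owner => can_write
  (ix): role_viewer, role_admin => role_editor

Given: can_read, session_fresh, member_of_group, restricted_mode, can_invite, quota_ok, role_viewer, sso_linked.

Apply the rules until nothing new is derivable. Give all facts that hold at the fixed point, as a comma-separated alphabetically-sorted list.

admin_console, audit_required, break_glass, can_invite, can_publish, can_read, can_write, member_of_group, quota_ok, restricted_mode, role_admin, role_editor, role_viewer, session_fresh, sso_linked

[1] (ii) [can_invite, quota_ok => admin_console]; (iii) [role_viewer, restricted_mode => can_publish]; (vi) [session_fresh, restricted_mode => break_glass]; (vii) [can_read, session_fresh => role_admin]. ⇒ new: admin_console, can_publish, break_glass, role_admin.
[2] (i) [admin_console, can_read => audit_required]; (ix) [role_viewer, role_admin => role_editor]. ⇒ new: audit_required, role_editor.
[3] (iv) [audit_required, role_viewer, role_admin => can_write]. ⇒ new: can_write.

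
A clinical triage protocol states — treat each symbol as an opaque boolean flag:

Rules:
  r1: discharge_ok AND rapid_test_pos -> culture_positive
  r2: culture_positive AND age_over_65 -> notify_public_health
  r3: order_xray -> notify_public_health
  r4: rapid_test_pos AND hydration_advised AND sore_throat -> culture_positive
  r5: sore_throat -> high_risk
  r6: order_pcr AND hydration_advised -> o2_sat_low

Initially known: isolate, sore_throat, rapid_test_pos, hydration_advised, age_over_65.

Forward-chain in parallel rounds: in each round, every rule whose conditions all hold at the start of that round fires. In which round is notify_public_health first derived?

Round 1: r4 [rapid_test_pos AND hydration_advised AND sore_throat -> culture_positive]; r5 [sore_throat -> high_risk]. New: culture_positive, high_risk.
Round 2: r2 [culture_positive AND age_over_65 -> notify_public_health]. New: notify_public_health.
notify_public_health first appears in round 2.

2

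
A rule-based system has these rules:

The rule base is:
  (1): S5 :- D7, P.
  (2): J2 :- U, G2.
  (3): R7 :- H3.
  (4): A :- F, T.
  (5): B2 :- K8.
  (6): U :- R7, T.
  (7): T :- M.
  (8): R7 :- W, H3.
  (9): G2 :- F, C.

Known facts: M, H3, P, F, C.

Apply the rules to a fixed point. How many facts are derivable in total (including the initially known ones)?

Round 1: (3) [R7 :- H3.]; (7) [T :- M.]; (9) [G2 :- F, C.]. Adds R7, T, G2.
Round 2: (4) [A :- F, T.]; (6) [U :- R7, T.]. Adds A, U.
Round 3: (2) [J2 :- U, G2.]. Adds J2.
Closure: {A, C, F, G2, H3, J2, M, P, R7, T, U} — 11 facts.

11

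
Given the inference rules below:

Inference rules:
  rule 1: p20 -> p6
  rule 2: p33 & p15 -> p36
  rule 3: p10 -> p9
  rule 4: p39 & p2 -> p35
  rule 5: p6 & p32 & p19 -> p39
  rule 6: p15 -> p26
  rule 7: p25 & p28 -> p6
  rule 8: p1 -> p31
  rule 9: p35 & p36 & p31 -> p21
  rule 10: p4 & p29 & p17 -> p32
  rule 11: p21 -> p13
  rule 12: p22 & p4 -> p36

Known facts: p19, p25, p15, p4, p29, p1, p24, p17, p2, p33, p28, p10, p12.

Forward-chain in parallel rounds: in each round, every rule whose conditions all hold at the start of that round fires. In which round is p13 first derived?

[1] rule 2 [p33 & p15 -> p36]; rule 3 [p10 -> p9]; rule 6 [p15 -> p26]; rule 7 [p25 & p28 -> p6]; rule 8 [p1 -> p31]; rule 10 [p4 & p29 & p17 -> p32]. ⇒ new: p36, p9, p26, p6, p31, p32.
[2] rule 5 [p6 & p32 & p19 -> p39]. ⇒ new: p39.
[3] rule 4 [p39 & p2 -> p35]. ⇒ new: p35.
[4] rule 9 [p35 & p36 & p31 -> p21]. ⇒ new: p21.
[5] rule 11 [p21 -> p13]. ⇒ new: p13.
p13 first appears in round 5.

5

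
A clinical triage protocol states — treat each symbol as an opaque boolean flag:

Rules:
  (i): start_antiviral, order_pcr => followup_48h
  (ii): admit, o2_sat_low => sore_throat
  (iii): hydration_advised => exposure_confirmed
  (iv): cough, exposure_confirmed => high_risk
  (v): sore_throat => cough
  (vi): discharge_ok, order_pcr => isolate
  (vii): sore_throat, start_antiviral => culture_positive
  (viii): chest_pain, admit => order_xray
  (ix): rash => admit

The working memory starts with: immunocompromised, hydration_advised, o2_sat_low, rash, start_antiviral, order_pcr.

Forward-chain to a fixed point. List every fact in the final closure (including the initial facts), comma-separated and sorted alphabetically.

admit, cough, culture_positive, exposure_confirmed, followup_48h, high_risk, hydration_advised, immunocompromised, o2_sat_low, order_pcr, rash, sore_throat, start_antiviral

Round 1: (i) [start_antiviral, order_pcr => followup_48h]; (iii) [hydration_advised => exposure_confirmed]; (ix) [rash => admit]. Adds followup_48h, exposure_confirmed, admit.
Round 2: (ii) [admit, o2_sat_low => sore_throat]. Adds sore_throat.
Round 3: (v) [sore_throat => cough]; (vii) [sore_throat, start_antiviral => culture_positive]. Adds cough, culture_positive.
Round 4: (iv) [cough, exposure_confirmed => high_risk]. Adds high_risk.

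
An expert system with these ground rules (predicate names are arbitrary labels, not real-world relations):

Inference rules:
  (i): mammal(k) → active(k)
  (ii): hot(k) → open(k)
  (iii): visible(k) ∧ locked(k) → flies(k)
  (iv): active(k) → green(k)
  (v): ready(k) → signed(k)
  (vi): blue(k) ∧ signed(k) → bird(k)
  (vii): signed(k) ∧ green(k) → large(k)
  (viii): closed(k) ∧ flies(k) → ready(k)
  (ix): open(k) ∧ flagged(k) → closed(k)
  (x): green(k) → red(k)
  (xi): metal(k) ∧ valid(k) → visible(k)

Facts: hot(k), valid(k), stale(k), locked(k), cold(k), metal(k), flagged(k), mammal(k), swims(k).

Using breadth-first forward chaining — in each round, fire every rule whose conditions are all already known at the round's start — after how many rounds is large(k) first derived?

5

Round 1 fires (i), (ii), (xi), giving active(k), open(k), visible(k).
Round 2 fires (iii), (iv), (ix), giving flies(k), green(k), closed(k).
Round 3 fires (viii), (x), giving ready(k), red(k).
Round 4 fires (v), giving signed(k).
Round 5 fires (vii), giving large(k).
large(k) first appears in round 5.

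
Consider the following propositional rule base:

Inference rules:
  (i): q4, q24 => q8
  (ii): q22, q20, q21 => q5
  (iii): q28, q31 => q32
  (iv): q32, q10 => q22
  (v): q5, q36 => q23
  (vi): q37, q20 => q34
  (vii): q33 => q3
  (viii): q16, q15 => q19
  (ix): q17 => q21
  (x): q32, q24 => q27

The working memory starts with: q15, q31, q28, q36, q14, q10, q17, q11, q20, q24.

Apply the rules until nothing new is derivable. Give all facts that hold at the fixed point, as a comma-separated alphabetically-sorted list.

Round 1: (iii) [q28, q31 => q32]; (ix) [q17 => q21]. Adds q32, q21.
Round 2: (iv) [q32, q10 => q22]; (x) [q32, q24 => q27]. Adds q22, q27.
Round 3: (ii) [q22, q20, q21 => q5]. Adds q5.
Round 4: (v) [q5, q36 => q23]. Adds q23.

q10, q11, q14, q15, q17, q20, q21, q22, q23, q24, q27, q28, q31, q32, q36, q5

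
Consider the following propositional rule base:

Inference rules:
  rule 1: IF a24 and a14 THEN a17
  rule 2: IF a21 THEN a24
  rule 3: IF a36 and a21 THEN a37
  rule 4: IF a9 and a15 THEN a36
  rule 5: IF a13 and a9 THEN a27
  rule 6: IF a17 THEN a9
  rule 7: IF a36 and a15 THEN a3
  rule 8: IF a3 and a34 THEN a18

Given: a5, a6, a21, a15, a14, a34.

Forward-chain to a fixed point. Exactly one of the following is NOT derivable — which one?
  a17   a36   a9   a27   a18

Round 1 fires rule 2, giving a24.
Round 2 fires rule 1, giving a17.
Round 3 fires rule 6, giving a9.
Round 4 fires rule 4, giving a36.
Round 5 fires rule 3, rule 7, giving a37, a3.
Round 6 fires rule 8, giving a18.
Derived: a9 (round 3), a17 (round 2), a36 (round 4), a18 (round 6). a27 never appears in any round.

a27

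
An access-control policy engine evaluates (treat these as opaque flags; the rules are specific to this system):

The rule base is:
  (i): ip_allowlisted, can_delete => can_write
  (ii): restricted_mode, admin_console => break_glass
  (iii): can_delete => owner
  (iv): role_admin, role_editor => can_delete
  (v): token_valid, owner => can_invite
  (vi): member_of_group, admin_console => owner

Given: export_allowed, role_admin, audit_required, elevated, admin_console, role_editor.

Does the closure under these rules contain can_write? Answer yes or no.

Round 1: (iv) [role_admin, role_editor => can_delete]. Adds can_delete.
Round 2: (iii) [can_delete => owner]. Adds owner.
Fixed point reached. can_write is concluded only by (i); (i) needs ip_allowlisted (never derived).

no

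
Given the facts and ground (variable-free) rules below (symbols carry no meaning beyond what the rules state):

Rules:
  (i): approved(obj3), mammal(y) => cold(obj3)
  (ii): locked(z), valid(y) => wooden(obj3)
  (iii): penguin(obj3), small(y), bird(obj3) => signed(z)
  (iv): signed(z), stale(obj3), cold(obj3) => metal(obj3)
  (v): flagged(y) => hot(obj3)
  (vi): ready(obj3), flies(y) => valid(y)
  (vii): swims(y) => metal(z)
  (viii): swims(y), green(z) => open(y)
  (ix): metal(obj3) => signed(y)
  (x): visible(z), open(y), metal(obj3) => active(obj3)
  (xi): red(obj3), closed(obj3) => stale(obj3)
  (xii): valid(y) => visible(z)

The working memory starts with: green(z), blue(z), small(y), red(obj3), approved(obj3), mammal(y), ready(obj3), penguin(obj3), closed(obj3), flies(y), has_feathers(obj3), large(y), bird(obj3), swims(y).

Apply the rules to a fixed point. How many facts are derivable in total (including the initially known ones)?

Round 1 — (i), (iii), (vi), (vii), (viii), (xi), derive cold(obj3), signed(z), valid(y), metal(z), open(y), stale(obj3).
Round 2 — (iv), (xii), derive metal(obj3), visible(z).
Round 3 — (ix), (x), derive signed(y), active(obj3).
Closure: {active(obj3), approved(obj3), bird(obj3), blue(z), closed(obj3), cold(obj3), flies(y), green(z), has_feathers(obj3), large(y), mammal(y), metal(obj3), metal(z), open(y), penguin(obj3), ready(obj3), red(obj3), signed(y), signed(z), small(y), stale(obj3), swims(y), valid(y), visible(z)} — 24 facts.

24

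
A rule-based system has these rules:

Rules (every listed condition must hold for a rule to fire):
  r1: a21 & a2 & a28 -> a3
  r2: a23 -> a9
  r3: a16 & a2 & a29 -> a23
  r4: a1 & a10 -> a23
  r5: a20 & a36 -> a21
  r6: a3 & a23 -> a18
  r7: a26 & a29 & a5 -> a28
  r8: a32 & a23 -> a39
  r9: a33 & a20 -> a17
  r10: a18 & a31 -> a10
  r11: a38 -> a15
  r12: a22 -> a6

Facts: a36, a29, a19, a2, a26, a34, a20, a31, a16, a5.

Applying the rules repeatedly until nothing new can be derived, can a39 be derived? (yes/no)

no

Round 1 fires r3, r5, r7, giving a23, a21, a28.
Round 2 fires r1, r2, giving a3, a9.
Round 3 fires r6, giving a18.
Round 4 fires r10, giving a10.
Fixed point reached. a39 is concluded only by r8; r8 needs a32 (never derived).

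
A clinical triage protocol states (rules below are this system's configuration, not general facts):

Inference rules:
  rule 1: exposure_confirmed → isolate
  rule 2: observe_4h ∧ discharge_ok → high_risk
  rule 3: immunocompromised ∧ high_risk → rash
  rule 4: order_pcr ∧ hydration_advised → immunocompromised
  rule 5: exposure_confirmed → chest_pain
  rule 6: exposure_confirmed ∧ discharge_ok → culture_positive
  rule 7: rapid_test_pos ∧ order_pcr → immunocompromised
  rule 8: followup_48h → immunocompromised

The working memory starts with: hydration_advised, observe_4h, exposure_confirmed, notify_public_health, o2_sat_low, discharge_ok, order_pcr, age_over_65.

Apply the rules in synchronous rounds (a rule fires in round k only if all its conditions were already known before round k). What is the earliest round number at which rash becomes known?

Round 1 fires rule 1, rule 2, rule 4, rule 5, rule 6, giving isolate, high_risk, immunocompromised, chest_pain, culture_positive.
Round 2 fires rule 3, giving rash.
rash first appears in round 2.

2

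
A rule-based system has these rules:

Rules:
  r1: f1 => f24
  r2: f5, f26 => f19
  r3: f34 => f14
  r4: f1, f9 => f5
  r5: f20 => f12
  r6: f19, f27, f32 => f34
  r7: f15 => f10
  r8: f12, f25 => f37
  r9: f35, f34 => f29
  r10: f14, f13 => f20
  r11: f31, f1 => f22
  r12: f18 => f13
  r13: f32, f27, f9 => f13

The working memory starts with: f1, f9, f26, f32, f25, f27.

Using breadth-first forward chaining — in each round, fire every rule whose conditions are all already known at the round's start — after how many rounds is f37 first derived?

Round 1: r1 [f1 => f24]; r4 [f1, f9 => f5]; r13 [f32, f27, f9 => f13]. Adds f24, f5, f13.
Round 2: r2 [f5, f26 => f19]. Adds f19.
Round 3: r6 [f19, f27, f32 => f34]. Adds f34.
Round 4: r3 [f34 => f14]. Adds f14.
Round 5: r10 [f14, f13 => f20]. Adds f20.
Round 6: r5 [f20 => f12]. Adds f12.
Round 7: r8 [f12, f25 => f37]. Adds f37.
f37 first appears in round 7.

7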